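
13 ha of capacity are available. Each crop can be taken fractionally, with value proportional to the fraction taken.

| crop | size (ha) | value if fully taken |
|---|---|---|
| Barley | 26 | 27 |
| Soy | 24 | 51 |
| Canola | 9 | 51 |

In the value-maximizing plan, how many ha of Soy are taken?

Sort by value density: Canola 51/9≈5.67, Soy 51/24≈2.12, Barley 27/26≈1.04.
Canola: take in full, 9 ha for value 51 ; 4 left.
Only 4 ha remain; take 4/24 of Soy for value 51×4/24 = 8.5.

4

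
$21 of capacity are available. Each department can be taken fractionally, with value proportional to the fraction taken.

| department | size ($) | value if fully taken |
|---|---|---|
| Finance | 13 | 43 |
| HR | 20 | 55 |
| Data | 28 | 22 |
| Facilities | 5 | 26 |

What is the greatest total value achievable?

Rank by value-to-size ratio: Facilities 26/5≈5.2, Finance 43/13≈3.31, HR 55/20≈2.75, Data 22/28≈0.786.
Take all of Facilities (5 $, value 26) → 16 $ left.
Finance: take in full, 13 $ for value 43 → 3 left.
3 $ left: a 3/20 share of HR gives 55×3/20 = 8.25.
Total value = 77.25.

77.25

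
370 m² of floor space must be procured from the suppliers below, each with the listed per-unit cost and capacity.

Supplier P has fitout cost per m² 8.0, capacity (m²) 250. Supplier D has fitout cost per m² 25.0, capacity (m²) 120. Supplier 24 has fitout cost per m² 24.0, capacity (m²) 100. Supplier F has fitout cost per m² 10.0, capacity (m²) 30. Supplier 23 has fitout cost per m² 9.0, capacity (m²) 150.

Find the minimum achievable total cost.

Cheapest first:
Supplier P (8.0): use full 250 → 120 m² to go.
Supplier 23 at 9.0: take 120 of its 150 → requirement met.
Supplier F, Supplier 24, Supplier D: unused.
Cost = 250×8.0 + 120×9.0 = 3080.

3080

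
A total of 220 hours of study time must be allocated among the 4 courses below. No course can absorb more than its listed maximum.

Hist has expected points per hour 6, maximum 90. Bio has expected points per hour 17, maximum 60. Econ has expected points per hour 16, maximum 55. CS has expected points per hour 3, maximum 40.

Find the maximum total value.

2485

Rank by expected points per hour: Bio 17 > Econ 16 > Hist 6 > CS 3.
Bio: +60 to 60 (cap) — 160 left.
Econ: +55 to 55 (cap) — 105 left.
Hist takes 90 to reach its cap of 90 — 15 left.
Only 15 left; CS takes them to reach 15.
Total = 6×90 + 17×60 + 16×55 + 3×15 = 2485.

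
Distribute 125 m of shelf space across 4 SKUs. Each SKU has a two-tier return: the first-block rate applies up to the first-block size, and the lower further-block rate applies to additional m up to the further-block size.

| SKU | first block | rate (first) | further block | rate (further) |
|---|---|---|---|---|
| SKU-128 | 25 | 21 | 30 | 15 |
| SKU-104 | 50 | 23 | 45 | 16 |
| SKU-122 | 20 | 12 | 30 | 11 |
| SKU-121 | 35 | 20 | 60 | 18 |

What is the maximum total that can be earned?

Rank every tier by rate: SKU-104/first 23 > SKU-128/first 21 > SKU-121/first 20 > SKU-121/second 18 > SKU-104/second 16 > SKU-128/second 15 > SKU-122/first 12 > SKU-122/second 11.
Fill SKU-104 first block (50 at 23) → 75 left.
SKU-128/first (21): +25 → 50 left.
SKU-121 first at 20: fill all 35 → 15 left.
SKU-121/second: +15 of 60 at 18; pool empty.
Total = 23×50 + 21×25 + 20×35 + 18×15 = 2645.

2645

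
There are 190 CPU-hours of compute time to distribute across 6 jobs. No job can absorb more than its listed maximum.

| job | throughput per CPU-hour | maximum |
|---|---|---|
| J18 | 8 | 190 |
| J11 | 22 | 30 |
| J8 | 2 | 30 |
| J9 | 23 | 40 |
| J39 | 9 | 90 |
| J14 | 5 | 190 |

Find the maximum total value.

Rank by throughput per CPU-hour: J9 23 > J11 22 > J39 9 > J18 8 > J14 5 > J8 2.
Give J9 40 to hit its cap of 40 — 150 left.
J11 takes 30 to reach its cap of 30 — 120 left.
J39: +90 to 90 (cap) — 30 left.
Only 30 left; J18 takes them to reach 30.
Total = 8×30 + 22×30 + 23×40 + 9×90 = 2630.

2630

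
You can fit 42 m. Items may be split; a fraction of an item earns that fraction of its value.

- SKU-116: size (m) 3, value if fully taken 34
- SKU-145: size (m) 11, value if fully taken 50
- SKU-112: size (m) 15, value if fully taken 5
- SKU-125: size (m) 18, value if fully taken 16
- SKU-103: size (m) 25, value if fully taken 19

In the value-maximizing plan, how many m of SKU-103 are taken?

Rank by value-to-size ratio: SKU-116 34/3≈11.3, SKU-145 50/11≈4.55, SKU-125 16/18≈0.889, SKU-103 19/25≈0.76, SKU-112 5/15≈0.333.
All 3 m of SKU-116 fit (value 34) — 39 remain.
SKU-145: take in full, 11 m for value 50 — 28 left.
Take all of SKU-125 (18 m, value 16) — 10 m left.
Only 10 m remain; take 10/25 of SKU-103 for value 19×10/25 = 7.6.

10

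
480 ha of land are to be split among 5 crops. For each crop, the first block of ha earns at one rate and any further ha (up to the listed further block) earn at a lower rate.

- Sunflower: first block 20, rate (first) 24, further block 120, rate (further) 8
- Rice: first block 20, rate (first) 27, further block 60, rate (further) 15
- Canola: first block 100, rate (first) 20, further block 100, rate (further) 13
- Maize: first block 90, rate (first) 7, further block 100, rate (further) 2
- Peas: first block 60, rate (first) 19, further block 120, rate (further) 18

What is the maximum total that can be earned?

Order all 10 blocks by rate: Rice/first 27 > Sunflower/first 24 > Canola/first 20 > Peas/first 19 > Peas/second 18 > Rice/second 15 > Canola/second 13 > Sunflower/second 8 > Maize/first 7 > Maize/second 2.
Rice/first (27): +20 ; 460 left.
Fill Sunflower first block (20 at 24) ; 440 left.
Canola/first (20): +100 ; 340 left.
Fill Peas first block (60 at 19) ; 280 left.
Peas second at 18: fill all 120 ; 160 left.
Fill Rice second block (60 at 15) ; 100 left.
Fill Canola second block (100 at 13) ; 0 left.
Total = 27×20 + 24×20 + 20×100 + 19×60 + 18×120 + 15×60 + 13×100 = 8520.

8520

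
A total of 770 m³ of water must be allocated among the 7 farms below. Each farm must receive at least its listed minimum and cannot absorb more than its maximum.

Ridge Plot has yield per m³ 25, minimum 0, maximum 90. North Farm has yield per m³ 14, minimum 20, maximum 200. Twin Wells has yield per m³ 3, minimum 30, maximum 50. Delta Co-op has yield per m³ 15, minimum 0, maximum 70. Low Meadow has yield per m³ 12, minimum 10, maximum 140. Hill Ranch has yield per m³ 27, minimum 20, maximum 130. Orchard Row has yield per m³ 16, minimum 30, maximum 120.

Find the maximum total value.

13180

Meeting every minimum uses 0+20+30+0+10+20+30 = 110 m³, leaving 660.
Order the farms by yield per m³: Hill Ranch 27 > Ridge Plot 25 > Orchard Row 16 > Delta Co-op 15 > North Farm 14 > Low Meadow 12 > Twin Wells 3.
Hill Ranch: +110 to 130 (cap) → 550 left.
Ridge Plot takes 90 more to reach its cap of 90 → 460 left.
Orchard Row takes 90 more to reach its cap of 120 → 370 left.
Give Delta Co-op 70 more to hit its cap of 70 → 300 left.
North Farm: +180 to 200 (cap) → 120 left.
Only 120 left; Low Meadow takes them to reach 130.
Total = 25×90 + 14×200 + 3×30 + 15×70 + 12×130 + 27×130 + 16×120 = 13180.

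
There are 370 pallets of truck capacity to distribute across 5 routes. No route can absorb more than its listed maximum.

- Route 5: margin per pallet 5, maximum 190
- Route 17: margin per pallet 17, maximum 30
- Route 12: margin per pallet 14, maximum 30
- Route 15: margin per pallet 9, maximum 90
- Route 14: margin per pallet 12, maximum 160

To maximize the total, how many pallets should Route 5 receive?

Highest margin per pallet first: Route 17 17 > Route 12 14 > Route 14 12 > Route 15 9 > Route 5 5.
Route 17 takes 30 to reach its cap of 30 ; 340 left.
Route 12: +30 to 30 (cap) ; 310 left.
Give Route 14 160 to hit its cap of 160 ; 150 left.
Route 15: +90 to 90 (cap) ; 60 left.
Only 60 left; Route 5 takes them to reach 60.

60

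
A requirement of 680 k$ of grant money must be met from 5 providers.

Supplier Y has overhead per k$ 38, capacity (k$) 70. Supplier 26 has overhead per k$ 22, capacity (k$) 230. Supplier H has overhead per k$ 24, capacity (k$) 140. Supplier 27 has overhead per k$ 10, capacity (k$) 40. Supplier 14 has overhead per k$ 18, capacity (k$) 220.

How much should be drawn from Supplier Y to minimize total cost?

50

Use providers in increasing cost order.
Supplier 27 (10): use full 40 → 640 k$ to go.
Take 220 from Supplier 14 at 18 → need 420 more.
Supplier 26 (22): use full 230 → 190 k$ to go.
Supplier H (24): use full 140 → 50 k$ to go.
Take 50 from Supplier Y at 38 to finish.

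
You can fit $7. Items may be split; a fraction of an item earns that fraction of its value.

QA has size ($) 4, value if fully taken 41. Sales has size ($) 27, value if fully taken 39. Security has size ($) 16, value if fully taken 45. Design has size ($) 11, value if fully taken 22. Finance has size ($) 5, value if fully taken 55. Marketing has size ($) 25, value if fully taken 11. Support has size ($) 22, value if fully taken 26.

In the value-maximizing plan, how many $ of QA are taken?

Sort by value density: Finance 55/5≈11, QA 41/4≈10.2, Security 45/16≈2.81, Design 22/11≈2, Sales 39/27≈1.44, Support 26/22≈1.18, Marketing 11/25≈0.44.
Take all of Finance (5 $, value 55) — 2 $ left.
Fill the last 2 $ with part of QA: 2/4 of it earns 20.5.

2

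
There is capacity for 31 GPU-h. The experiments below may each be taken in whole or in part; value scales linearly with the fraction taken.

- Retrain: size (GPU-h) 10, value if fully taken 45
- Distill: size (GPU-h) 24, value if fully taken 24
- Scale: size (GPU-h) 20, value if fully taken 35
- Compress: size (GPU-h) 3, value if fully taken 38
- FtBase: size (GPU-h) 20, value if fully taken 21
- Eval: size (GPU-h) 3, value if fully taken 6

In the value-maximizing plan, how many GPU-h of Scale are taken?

15

Best value per unit of size first: Compress 38/3≈12.7, Retrain 45/10≈4.5, Eval 6/3≈2, Scale 35/20≈1.75, FtBase 21/20≈1.05, Distill 24/24≈1.
Take all of Compress (3 GPU-h, value 38) ; 28 GPU-h left.
All 10 GPU-h of Retrain fit (value 45) ; 18 remain.
Eval: take in full, 3 GPU-h for value 6 ; 15 left.
15 GPU-h left: a 15/20 share of Scale gives 35×15/20 = 26.25.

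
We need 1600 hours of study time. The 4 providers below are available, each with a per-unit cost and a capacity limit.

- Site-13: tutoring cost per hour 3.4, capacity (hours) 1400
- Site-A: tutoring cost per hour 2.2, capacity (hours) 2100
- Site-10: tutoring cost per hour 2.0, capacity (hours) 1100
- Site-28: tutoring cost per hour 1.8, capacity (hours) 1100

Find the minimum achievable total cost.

Cheapest first:
Site-28 at 1.8: take all 1100 hours — 500 still needed.
Site-10 (2.0): take the remaining 500 — done.
Site-A, Site-13: unused.
Cost = 1100×1.8 + 500×2.0 = 2980.

2980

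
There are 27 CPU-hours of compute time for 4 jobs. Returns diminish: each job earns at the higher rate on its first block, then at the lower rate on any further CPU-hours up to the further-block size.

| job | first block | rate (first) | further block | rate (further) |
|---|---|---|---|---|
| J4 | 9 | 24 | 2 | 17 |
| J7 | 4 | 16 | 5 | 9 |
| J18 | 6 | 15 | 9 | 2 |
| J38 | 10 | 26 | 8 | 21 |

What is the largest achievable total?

644

Rank every tier by rate: J38/first 26 > J4/first 24 > J38/second 21 > J4/second 17 > J7/first 16 > J18/first 15 > J7/second 9 > J18/second 2.
Fill J38 first block (10 at 26) ; 17 left.
J4 first at 24: fill all 9 ; 8 left.
Fill J38 second block (8 at 21) ; 0 left.
Total = 26×10 + 24×9 + 21×8 = 644.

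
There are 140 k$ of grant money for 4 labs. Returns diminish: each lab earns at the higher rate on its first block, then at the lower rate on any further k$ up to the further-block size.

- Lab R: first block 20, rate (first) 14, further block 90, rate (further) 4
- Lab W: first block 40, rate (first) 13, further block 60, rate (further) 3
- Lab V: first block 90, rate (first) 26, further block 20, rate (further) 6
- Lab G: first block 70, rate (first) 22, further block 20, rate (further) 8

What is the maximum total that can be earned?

3440

Rank every tier by rate: Lab V/first 26 > Lab G/first 22 > Lab R/first 14 > Lab W/first 13 > Lab G/second 8 > Lab V/second 6 > Lab R/second 4 > Lab W/second 3.
Lab V first at 26: fill all 90 → 50 left.
50 remain; put them into Lab G first at 22.
Total = 26×90 + 22×50 = 3440.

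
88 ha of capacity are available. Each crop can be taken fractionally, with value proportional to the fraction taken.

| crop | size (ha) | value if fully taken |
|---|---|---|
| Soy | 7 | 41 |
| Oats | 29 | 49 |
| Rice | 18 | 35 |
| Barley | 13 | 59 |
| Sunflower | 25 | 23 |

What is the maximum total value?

203.32

Rank by value-to-size ratio: Soy 41/7≈5.86, Barley 59/13≈4.54, Rice 35/18≈1.94, Oats 49/29≈1.69, Sunflower 23/25≈0.92.
Take all of Soy (7 ha, value 41) → 81 ha left.
All 13 ha of Barley fit (value 59) → 68 remain.
Rice: take in full, 18 ha for value 35 → 50 left.
All 29 ha of Oats fit (value 49) → 21 remain.
21 ha left: a 21/25 share of Sunflower gives 23×21/25 = 19.32.
Total value = 203.32.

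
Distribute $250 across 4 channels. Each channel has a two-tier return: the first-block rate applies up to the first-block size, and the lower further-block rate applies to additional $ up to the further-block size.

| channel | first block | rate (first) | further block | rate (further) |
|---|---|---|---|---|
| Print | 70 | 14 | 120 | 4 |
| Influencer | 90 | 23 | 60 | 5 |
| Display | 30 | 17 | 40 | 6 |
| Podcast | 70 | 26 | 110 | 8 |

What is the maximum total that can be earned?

5240

Order all 8 blocks by rate: Podcast/first 26 > Influencer/first 23 > Display/first 17 > Print/first 14 > Podcast/second 8 > Display/second 6 > Influencer/second 5 > Print/second 4.
Fill Podcast first block (70 at 26) ; 180 left.
Influencer first at 23: fill all 90 ; 90 left.
Fill Display first block (30 at 17) ; 60 left.
Print/first: +60 of 70 at 14; pool empty.
Total = 26×70 + 23×90 + 17×30 + 14×60 = 5240.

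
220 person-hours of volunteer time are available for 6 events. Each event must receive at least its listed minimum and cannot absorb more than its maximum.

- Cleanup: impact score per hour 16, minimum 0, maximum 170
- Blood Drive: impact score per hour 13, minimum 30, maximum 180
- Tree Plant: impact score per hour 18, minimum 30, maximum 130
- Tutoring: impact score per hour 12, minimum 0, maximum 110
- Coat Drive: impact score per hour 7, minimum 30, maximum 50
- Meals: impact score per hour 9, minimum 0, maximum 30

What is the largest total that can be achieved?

Meeting every minimum uses 0+30+30+0+30+0 = 90 person-hours, leaving 130.
Rank by impact score per hour: Tree Plant 18 > Cleanup 16 > Blood Drive 13 > Tutoring 12 > Meals 9 > Coat Drive 7.
Give Tree Plant 100 more to hit its cap of 130 ; 30 left.
Cleanup has room for 170 more but only 30 remain, so it gets 30.
Total = 16×30 + 13×30 + 18×130 + 7×30 = 3420.

3420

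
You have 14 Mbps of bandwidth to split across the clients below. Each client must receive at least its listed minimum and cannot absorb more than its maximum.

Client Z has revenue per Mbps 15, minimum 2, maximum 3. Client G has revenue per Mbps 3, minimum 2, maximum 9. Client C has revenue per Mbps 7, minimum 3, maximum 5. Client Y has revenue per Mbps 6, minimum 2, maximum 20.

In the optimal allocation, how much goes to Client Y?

Meeting every minimum uses 2+2+3+2 = 9 Mbps, leaving 5.
Order the clients by revenue per Mbps: Client Z 15 > Client C 7 > Client Y 6 > Client G 3.
Client Z takes 1 more to reach its cap of 3 — 4 left.
Client C takes 2 more to reach its cap of 5 — 2 left.
Only 2 left; Client Y takes them to reach 4.

4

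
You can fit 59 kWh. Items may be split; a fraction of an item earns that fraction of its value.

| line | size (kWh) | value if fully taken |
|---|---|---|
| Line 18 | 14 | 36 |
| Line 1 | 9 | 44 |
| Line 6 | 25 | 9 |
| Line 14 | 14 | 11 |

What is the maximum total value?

Sort by value density: Line 1 44/9≈4.89, Line 18 36/14≈2.57, Line 14 11/14≈0.786, Line 6 9/25≈0.36.
All 9 kWh of Line 1 fit (value 44) → 50 remain.
Line 18: take in full, 14 kWh for value 36 → 36 left.
Take all of Line 14 (14 kWh, value 11) → 22 kWh left.
Only 22 kWh remain; take 22/25 of Line 6 for value 9×22/25 = 7.92.
Total value = 98.92.

98.92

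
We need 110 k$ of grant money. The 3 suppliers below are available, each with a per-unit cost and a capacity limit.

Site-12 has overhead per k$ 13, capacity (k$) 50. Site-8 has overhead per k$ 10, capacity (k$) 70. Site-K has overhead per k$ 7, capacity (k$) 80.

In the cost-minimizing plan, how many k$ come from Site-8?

Fill from the cheapest supplier first.
Take 80 from Site-K at 7 → need 30 more.
Site-8 at 10: take 30 of its 70 → requirement met.
Site-12: unused.

30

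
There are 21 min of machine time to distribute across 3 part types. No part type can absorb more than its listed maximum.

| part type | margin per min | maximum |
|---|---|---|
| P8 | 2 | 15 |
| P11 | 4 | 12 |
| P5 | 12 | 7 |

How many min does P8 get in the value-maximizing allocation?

Order the part types by margin per min: P5 12 > P11 4 > P8 2.
Give P5 7 to hit its cap of 7 — 14 left.
P11 takes 12 to reach its cap of 12 — 2 left.
P8 has room for 15 but only 2 remain, so it gets 2.

2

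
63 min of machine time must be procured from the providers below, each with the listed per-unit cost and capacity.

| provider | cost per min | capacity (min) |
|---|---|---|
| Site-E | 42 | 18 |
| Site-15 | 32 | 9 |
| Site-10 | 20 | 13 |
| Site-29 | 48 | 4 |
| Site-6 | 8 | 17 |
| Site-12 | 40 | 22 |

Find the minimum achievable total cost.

1648

Cheapest first:
Site-6 (8): use full 17 ; 46 min to go.
Take 13 from Site-10 at 20 ; need 33 more.
Take 9 from Site-15 at 32 ; need 24 more.
Take 22 from Site-12 at 40 ; need 2 more.
Site-E at 42: take 2 of its 18 ; requirement met.
Site-29: unused.
Cost = 17×8 + 13×20 + 9×32 + 22×40 + 2×42 = 1648.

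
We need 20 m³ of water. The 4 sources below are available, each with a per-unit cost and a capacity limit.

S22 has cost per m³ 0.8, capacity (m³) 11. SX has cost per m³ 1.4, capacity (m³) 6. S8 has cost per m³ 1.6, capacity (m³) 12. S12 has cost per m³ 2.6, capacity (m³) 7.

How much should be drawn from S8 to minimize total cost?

3

Cheapest first:
S22 at 0.8: take all 11 m³ → 9 still needed.
SX at 1.4: take all 6 m³ → 3 still needed.
Take 3 from S8 at 1.6 to finish.
S12: unused.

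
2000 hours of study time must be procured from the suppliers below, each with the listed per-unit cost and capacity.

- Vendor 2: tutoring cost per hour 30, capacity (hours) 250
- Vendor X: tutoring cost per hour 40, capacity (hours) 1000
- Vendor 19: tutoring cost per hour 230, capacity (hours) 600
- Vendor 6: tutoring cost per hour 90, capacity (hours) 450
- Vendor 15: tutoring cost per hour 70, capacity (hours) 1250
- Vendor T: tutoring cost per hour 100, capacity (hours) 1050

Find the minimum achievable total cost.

100000

Cheapest first:
Take 250 from Vendor 2 at 30 ; need 1750 more.
Vendor X at 40: take all 1000 hours ; 750 still needed.
Vendor 15 (70): take the remaining 750 ; done.
Vendor 6, Vendor T, Vendor 19: unused.
Cost = 250×30 + 1000×40 + 750×70 = 100000.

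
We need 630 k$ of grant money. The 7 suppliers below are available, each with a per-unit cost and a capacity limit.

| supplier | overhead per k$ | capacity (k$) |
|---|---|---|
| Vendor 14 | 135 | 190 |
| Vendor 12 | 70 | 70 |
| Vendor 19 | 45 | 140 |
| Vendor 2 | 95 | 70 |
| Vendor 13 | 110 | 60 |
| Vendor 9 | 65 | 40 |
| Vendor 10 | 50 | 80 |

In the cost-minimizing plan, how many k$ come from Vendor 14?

170

Cheapest first:
Vendor 19 (45): use full 140 — 490 k$ to go.
Vendor 10 at 50: take all 80 k$ — 410 still needed.
Vendor 9 (65): use full 40 — 370 k$ to go.
Take 70 from Vendor 12 at 70 — need 300 more.
Vendor 2 at 95: take all 70 k$ — 230 still needed.
Vendor 13 at 110: take all 60 k$ — 170 still needed.
Vendor 14 at 135: take 170 of its 190 — requirement met.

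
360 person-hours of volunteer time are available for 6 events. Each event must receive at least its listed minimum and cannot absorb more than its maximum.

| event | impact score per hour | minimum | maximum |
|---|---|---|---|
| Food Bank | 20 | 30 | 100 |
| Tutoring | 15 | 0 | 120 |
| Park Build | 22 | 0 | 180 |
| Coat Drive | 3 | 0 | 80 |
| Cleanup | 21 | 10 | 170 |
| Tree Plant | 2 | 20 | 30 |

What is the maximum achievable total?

7330

Meeting every minimum uses 30+0+0+0+10+20 = 60 person-hours, leaving 300.
Order the events by impact score per hour: Park Build 22 > Cleanup 21 > Food Bank 20 > Tutoring 15 > Coat Drive 3 > Tree Plant 2.
Park Build takes 180 more to reach its cap of 180 — 120 left.
Cleanup has room for 160 more but only 120 remain, so it gets 130.
Total = 20×30 + 22×180 + 21×130 + 2×20 = 7330.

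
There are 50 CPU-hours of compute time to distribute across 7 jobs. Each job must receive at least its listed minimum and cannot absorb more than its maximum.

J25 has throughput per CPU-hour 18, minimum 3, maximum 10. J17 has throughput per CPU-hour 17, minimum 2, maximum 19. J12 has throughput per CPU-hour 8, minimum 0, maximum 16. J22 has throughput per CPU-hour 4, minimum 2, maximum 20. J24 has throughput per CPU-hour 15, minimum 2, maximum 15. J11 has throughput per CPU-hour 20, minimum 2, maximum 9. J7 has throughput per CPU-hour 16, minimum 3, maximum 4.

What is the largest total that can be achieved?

Meeting every minimum uses 3+2+0+2+2+2+3 = 14 CPU-hours, leaving 36.
Rank by throughput per CPU-hour: J11 20 > J25 18 > J17 17 > J7 16 > J24 15 > J12 8 > J22 4.
J11: +7 to 9 (cap) — 29 left.
Give J25 7 more to hit its cap of 10 — 22 left.
J17 takes 17 more to reach its cap of 19 — 5 left.
J7: +1 to 4 (cap) — 4 left.
J24 has room for 13 more but only 4 remain, so it gets 6.
Total = 18×10 + 17×19 + 4×2 + 15×6 + 20×9 + 16×4 = 845.

845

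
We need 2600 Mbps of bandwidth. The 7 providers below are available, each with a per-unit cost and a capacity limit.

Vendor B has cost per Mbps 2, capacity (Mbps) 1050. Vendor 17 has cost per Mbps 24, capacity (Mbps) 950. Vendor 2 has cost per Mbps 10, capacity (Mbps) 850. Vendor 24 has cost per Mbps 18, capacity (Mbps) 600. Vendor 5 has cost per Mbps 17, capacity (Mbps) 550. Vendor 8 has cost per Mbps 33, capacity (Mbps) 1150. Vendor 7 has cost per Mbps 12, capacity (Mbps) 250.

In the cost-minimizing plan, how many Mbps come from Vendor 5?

450

Cheapest first:
Vendor B at 2: take all 1050 Mbps — 1550 still needed.
Take 850 from Vendor 2 at 10 — need 700 more.
Vendor 7 at 12: take all 250 Mbps — 450 still needed.
Vendor 5 (17): take the remaining 450 — done.
Vendor 24, Vendor 17, Vendor 8: unused.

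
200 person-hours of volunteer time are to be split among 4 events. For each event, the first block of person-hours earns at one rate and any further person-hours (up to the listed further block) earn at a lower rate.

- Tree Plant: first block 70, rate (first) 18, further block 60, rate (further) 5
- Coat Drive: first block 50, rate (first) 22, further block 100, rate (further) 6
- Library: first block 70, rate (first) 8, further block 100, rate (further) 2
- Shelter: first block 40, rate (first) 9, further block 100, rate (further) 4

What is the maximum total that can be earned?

3040

Treat each block as its own option and order by rate: Coat Drive/T1 22 > Tree Plant/T1 18 > Shelter/T1 9 > Library/T1 8 > Coat Drive/T2 6 > Tree Plant/T2 5 > Shelter/T2 4 > Library/T2 2.
Coat Drive/T1 (22): +50 → 150 left.
Tree Plant/T1 (18): +70 → 80 left.
Shelter T1 at 9: fill all 40 → 40 left.
Library/T1: +40 of 70 at 8; pool empty.
Total = 22×50 + 18×70 + 9×40 + 8×40 = 3040.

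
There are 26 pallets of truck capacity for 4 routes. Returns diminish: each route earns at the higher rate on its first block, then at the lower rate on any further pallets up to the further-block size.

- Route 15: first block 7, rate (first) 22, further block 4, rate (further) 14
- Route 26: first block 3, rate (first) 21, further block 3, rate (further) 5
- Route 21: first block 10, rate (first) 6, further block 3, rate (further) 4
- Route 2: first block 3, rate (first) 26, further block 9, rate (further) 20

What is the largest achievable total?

Rank every tier by rate: Route 2/first 26 > Route 15/first 22 > Route 26/first 21 > Route 2/second 20 > Route 15/second 14 > Route 21/first 6 > Route 26/second 5 > Route 21/second 4.
Fill Route 2 first block (3 at 26) ; 23 left.
Route 15/first (22): +7 ; 16 left.
Fill Route 26 first block (3 at 21) ; 13 left.
Fill Route 2 second block (9 at 20) ; 4 left.
Fill Route 15 second block (4 at 14) ; 0 left.
Total = 26×3 + 22×7 + 21×3 + 20×9 + 14×4 = 531.

531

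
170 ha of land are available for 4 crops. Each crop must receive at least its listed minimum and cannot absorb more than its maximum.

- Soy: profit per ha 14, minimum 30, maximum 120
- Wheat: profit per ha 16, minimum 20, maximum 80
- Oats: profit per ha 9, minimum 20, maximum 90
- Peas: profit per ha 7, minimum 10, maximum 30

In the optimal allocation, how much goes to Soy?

60

Meeting every minimum uses 30+20+20+10 = 80 ha, leaving 90.
Rank by profit per ha: Wheat 16 > Soy 14 > Oats 9 > Peas 7.
Wheat takes 60 more to reach its cap of 80 → 30 left.
Soy has room for 90 more but only 30 remain, so it gets 60.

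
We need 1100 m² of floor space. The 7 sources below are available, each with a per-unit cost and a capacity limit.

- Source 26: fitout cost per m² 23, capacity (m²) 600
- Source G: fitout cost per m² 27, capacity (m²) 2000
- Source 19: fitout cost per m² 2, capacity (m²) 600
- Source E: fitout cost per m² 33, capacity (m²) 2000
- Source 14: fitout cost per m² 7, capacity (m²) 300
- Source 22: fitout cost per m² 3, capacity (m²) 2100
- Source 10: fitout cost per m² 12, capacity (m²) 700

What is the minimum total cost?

Fill from the cheapest source first.
Take 600 from Source 19 at 2 — need 500 more.
Source 22 at 3: take 500 of its 2100 — requirement met.
Source 14, Source 10, Source 26, Source G, Source E: unused.
Cost = 600×2 + 500×3 = 2700.

2700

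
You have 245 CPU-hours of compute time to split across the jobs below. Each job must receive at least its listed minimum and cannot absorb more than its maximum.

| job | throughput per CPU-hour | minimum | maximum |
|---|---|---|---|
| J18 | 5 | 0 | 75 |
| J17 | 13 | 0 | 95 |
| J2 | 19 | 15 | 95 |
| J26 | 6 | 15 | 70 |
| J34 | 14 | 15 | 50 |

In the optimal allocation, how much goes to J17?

85

Meeting every minimum uses 0+0+15+15+15 = 45 CPU-hours, leaving 200.
Rank by throughput per CPU-hour: J2 19 > J34 14 > J17 13 > J26 6 > J18 5.
Give J2 80 more to hit its cap of 95 ; 120 left.
Give J34 35 more to hit its cap of 50 ; 85 left.
J17: +85 (room for 95) → 85. Pool exhausted.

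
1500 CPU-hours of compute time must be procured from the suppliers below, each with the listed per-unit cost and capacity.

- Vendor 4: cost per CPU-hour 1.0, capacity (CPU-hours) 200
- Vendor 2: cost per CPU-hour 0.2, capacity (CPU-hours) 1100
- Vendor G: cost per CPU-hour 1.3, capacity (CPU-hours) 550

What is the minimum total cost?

Fill from the cheapest supplier first.
Vendor 2 (0.2): use full 1100 — 400 CPU-hours to go.
Vendor 4 (1.0): use full 200 — 200 CPU-hours to go.
Vendor G at 1.3: take 200 of its 550 — requirement met.
Cost = 1100×0.2 + 200×1.0 + 200×1.3 = 680.

680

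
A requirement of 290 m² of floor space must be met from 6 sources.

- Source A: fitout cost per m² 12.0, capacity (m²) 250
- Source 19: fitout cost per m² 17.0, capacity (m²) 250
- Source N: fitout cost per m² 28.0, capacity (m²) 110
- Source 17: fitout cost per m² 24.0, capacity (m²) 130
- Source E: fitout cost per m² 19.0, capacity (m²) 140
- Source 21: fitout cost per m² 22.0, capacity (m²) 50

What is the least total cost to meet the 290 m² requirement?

3680

Use sources in increasing cost order.
Take 250 from Source A at 12.0 ; need 40 more.
Source 19 at 17.0: take 40 of its 250 ; requirement met.
Source E, Source 21, Source 17, Source N: unused.
Cost = 250×12.0 + 40×17.0 = 3680.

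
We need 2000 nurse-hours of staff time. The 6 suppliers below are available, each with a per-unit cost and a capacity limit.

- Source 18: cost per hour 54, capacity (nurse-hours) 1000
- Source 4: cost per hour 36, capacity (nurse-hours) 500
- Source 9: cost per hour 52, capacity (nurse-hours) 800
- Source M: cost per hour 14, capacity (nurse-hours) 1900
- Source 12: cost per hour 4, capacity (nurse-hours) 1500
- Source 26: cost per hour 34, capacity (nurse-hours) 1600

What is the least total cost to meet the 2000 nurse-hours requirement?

Use suppliers in increasing cost order.
Source 12 (4): use full 1500 → 500 nurse-hours to go.
Take 500 from Source M at 14 to finish.
Source 26, Source 4, Source 9, Source 18: unused.
Cost = 1500×4 + 500×14 = 13000.

13000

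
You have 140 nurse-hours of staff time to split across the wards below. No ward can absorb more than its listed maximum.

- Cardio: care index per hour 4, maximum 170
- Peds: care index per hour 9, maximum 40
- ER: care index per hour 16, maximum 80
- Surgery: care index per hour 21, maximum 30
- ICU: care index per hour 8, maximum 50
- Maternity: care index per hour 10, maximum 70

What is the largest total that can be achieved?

Order the wards by care index per hour: Surgery 21 > ER 16 > Maternity 10 > Peds 9 > ICU 8 > Cardio 4.
Give Surgery 30 to hit its cap of 30 → 110 left.
Give ER 80 to hit its cap of 80 → 30 left.
Maternity: +30 (room for 70) → 30. Pool exhausted.
Total = 16×80 + 21×30 + 10×30 = 2210.

2210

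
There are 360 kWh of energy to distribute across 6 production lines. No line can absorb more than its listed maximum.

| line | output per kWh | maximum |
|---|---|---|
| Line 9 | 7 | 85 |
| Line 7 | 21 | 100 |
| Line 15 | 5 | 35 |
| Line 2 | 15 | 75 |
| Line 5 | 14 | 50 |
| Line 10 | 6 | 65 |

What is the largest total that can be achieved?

4820

Highest output per kWh first: Line 7 21 > Line 2 15 > Line 5 14 > Line 9 7 > Line 10 6 > Line 15 5.
Give Line 7 100 to hit its cap of 100 — 260 left.
Line 2: +75 to 75 (cap) — 185 left.
Line 5: +50 to 50 (cap) — 135 left.
Give Line 9 85 to hit its cap of 85 — 50 left.
Line 10: +50 (room for 65) → 50. Pool exhausted.
Total = 7×85 + 21×100 + 15×75 + 14×50 + 6×50 = 4820.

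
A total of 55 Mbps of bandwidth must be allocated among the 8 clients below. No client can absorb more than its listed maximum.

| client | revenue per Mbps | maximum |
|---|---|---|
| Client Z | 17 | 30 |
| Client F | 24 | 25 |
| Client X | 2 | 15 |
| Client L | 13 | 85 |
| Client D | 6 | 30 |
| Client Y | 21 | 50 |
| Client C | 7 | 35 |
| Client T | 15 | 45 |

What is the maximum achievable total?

Rank by revenue per Mbps: Client F 24 > Client Y 21 > Client Z 17 > Client T 15 > Client L 13 > Client C 7 > Client D 6 > Client X 2.
Give Client F 25 to hit its cap of 25 → 30 left.
Only 30 left; Client Y takes them to reach 30.
Total = 24×25 + 21×30 = 1230.

1230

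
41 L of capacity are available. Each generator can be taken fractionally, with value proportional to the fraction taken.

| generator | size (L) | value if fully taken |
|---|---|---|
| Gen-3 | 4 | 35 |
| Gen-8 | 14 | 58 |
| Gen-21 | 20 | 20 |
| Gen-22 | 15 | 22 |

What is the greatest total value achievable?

Best value per unit of size first: Gen-3 35/4≈8.75, Gen-8 58/14≈4.14, Gen-22 22/15≈1.47, Gen-21 20/20≈1.
Take all of Gen-3 (4 L, value 35) ; 37 L left.
Gen-8: take in full, 14 L for value 58 ; 23 left.
Gen-22: take in full, 15 L for value 22 ; 8 left.
Only 8 L remain; take 8/20 of Gen-21 for value 20×8/20 = 8.
Total value = 123.

123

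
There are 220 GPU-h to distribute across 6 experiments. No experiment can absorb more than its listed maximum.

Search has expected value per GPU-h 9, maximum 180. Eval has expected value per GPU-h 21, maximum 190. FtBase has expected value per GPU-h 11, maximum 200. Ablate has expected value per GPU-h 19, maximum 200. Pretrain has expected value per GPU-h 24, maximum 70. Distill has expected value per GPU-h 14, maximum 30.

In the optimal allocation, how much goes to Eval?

Rank by expected value per GPU-h: Pretrain 24 > Eval 21 > Ablate 19 > Distill 14 > FtBase 11 > Search 9.
Give Pretrain 70 to hit its cap of 70 ; 150 left.
Only 150 left; Eval takes them to reach 150.

150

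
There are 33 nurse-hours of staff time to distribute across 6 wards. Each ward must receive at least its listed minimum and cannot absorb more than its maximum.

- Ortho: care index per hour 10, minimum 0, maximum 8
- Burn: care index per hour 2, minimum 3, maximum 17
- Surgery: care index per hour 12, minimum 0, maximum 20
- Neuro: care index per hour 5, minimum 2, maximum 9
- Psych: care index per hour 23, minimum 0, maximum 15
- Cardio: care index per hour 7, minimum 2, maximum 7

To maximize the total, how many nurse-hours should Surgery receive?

11

Meeting every minimum uses 0+3+0+2+0+2 = 7 nurse-hours, leaving 26.
Rank by care index per hour: Psych 23 > Surgery 12 > Ortho 10 > Cardio 7 > Neuro 5 > Burn 2.
Psych takes 15 more to reach its cap of 15 → 11 left.
Surgery: +11 (room for 20) → 11. Pool exhausted.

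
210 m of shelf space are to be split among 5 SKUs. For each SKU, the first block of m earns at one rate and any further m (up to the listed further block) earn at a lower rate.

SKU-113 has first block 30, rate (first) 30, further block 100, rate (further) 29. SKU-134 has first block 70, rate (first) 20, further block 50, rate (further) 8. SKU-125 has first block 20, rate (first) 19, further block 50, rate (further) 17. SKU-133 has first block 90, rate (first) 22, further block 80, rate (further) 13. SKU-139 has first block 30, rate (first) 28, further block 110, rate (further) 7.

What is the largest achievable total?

5740

Treat each block as its own option and order by rate: SKU-113/first 30 > SKU-113/second 29 > SKU-139/first 28 > SKU-133/first 22 > SKU-134/first 20 > SKU-125/first 19 > SKU-125/second 17 > SKU-133/second 13 > SKU-134/second 8 > SKU-139/second 7.
SKU-113/first (30): +30 → 180 left.
SKU-113 second at 29: fill all 100 → 80 left.
SKU-139/first (28): +30 → 50 left.
50 remain; put them into SKU-133 first at 22.
Total = 30×30 + 29×100 + 28×30 + 22×50 = 5740.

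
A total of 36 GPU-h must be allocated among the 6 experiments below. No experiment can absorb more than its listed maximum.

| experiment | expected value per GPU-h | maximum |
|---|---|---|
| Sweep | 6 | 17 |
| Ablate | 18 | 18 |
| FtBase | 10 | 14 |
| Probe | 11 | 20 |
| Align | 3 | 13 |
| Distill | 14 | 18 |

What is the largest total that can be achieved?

Order the experiments by expected value per GPU-h: Ablate 18 > Distill 14 > Probe 11 > FtBase 10 > Sweep 6 > Align 3.
Give Ablate 18 to hit its cap of 18 ; 18 left.
Give Distill 18 to hit its cap of 18 ; 0 left.
Total = 18×18 + 14×18 = 576.

576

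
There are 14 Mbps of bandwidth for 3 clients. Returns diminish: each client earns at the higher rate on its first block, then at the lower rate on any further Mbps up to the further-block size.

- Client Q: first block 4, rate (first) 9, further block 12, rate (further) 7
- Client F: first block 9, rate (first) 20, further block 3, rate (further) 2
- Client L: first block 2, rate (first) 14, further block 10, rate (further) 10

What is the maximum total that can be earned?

238

Rank every tier by rate: Client F/first 20 > Client L/first 14 > Client L/second 10 > Client Q/first 9 > Client Q/second 7 > Client F/second 2.
Client F/first (20): +9 → 5 left.
Fill Client L first block (2 at 14) → 3 left.
3 remain; put them into Client L second at 10.
Total = 20×9 + 14×2 + 10×3 = 238.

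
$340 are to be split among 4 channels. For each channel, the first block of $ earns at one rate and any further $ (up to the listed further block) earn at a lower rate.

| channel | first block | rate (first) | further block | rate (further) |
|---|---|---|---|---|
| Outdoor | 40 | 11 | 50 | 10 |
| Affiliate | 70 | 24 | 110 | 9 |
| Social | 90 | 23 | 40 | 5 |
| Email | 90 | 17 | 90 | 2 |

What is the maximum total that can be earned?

Treat each block as its own option and order by rate: Affiliate/tier1 24 > Social/tier1 23 > Email/tier1 17 > Outdoor/tier1 11 > Outdoor/tier2 10 > Affiliate/tier2 9 > Social/tier2 5 > Email/tier2 2.
Affiliate/tier1 (24): +70 ; 270 left.
Social/tier1 (23): +90 ; 180 left.
Email tier1 at 17: fill all 90 ; 90 left.
Outdoor/tier1 (11): +40 ; 50 left.
Fill Outdoor tier2 block (50 at 10) ; 0 left.
Total = 24×70 + 23×90 + 17×90 + 11×40 + 10×50 = 6220.

6220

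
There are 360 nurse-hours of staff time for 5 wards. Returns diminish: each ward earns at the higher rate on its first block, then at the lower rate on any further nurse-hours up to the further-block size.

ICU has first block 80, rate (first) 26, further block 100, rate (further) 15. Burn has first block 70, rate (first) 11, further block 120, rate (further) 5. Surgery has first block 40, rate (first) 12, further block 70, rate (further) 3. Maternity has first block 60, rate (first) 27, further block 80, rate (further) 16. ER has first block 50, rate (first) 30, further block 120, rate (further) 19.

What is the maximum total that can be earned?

Treat each block as its own option and order by rate: ER/first 30 > Maternity/first 27 > ICU/first 26 > ER/second 19 > Maternity/second 16 > ICU/second 15 > Surgery/first 12 > Burn/first 11 > Burn/second 5 > Surgery/second 3.
Fill ER first block (50 at 30) — 310 left.
Fill Maternity first block (60 at 27) — 250 left.
ICU first at 26: fill all 80 — 170 left.
ER/second (19): +120 — 50 left.
Maternity/second: +50 of 80 at 16; pool empty.
Total = 30×50 + 27×60 + 26×80 + 19×120 + 16×50 = 8280.

8280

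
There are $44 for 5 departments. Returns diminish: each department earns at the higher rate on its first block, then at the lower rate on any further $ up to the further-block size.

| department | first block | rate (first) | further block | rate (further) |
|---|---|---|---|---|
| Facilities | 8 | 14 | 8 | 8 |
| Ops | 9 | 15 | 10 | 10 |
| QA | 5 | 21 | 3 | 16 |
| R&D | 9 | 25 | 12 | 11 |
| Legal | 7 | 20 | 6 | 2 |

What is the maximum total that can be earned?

Treat each block as its own option and order by rate: R&D/tier1 25 > QA/tier1 21 > Legal/tier1 20 > QA/tier2 16 > Ops/tier1 15 > Facilities/tier1 14 > R&D/tier2 11 > Ops/tier2 10 > Facilities/tier2 8 > Legal/tier2 2.
R&D tier1 at 25: fill all 9 → 35 left.
QA/tier1 (21): +5 → 30 left.
Fill Legal tier1 block (7 at 20) → 23 left.
QA/tier2 (16): +3 → 20 left.
Ops/tier1 (15): +9 → 11 left.
Facilities/tier1 (14): +8 → 3 left.
R&D/tier2: +3 of 12 at 11; pool empty.
Total = 25×9 + 21×5 + 20×7 + 16×3 + 15×9 + 14×8 + 11×3 = 798.

798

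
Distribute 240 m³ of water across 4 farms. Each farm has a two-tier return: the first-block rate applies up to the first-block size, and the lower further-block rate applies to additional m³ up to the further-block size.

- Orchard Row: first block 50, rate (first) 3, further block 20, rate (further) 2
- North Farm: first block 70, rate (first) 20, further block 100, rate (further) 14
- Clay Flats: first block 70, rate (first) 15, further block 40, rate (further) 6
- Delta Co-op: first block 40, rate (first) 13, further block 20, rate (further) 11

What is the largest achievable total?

Order all 8 blocks by rate: North Farm/T1 20 > Clay Flats/T1 15 > North Farm/T2 14 > Delta Co-op/T1 13 > Delta Co-op/T2 11 > Clay Flats/T2 6 > Orchard Row/T1 3 > Orchard Row/T2 2.
North Farm T1 at 20: fill all 70 ; 170 left.
Clay Flats/T1 (15): +70 ; 100 left.
North Farm T2 at 14: fill all 100 ; 0 left.
Total = 20×70 + 15×70 + 14×100 = 3850.

3850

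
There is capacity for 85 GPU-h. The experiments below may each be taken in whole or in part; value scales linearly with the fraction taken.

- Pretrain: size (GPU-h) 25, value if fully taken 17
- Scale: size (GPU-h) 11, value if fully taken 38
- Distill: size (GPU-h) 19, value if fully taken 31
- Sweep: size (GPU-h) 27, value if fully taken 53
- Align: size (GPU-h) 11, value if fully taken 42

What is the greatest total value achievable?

Rank by value-to-size ratio: Align 42/11≈3.82, Scale 38/11≈3.45, Sweep 53/27≈1.96, Distill 31/19≈1.63, Pretrain 17/25≈0.68.
All 11 GPU-h of Align fit (value 42) → 74 remain.
All 11 GPU-h of Scale fit (value 38) → 63 remain.
Sweep: take in full, 27 GPU-h for value 53 → 36 left.
Take all of Distill (19 GPU-h, value 31) → 17 GPU-h left.
17 GPU-h left: a 17/25 share of Pretrain gives 17×17/25 = 11.56.
Total value = 175.56.

175.56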